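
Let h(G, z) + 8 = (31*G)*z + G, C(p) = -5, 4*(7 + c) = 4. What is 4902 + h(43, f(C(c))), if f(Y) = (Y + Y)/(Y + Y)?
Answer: 6270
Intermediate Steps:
c = -6 (c = -7 + (1/4)*4 = -7 + 1 = -6)
f(Y) = 1 (f(Y) = (2*Y)/((2*Y)) = (2*Y)*(1/(2*Y)) = 1)
h(G, z) = -8 + G + 31*G*z (h(G, z) = -8 + ((31*G)*z + G) = -8 + (31*G*z + G) = -8 + (G + 31*G*z) = -8 + G + 31*G*z)
4902 + h(43, f(C(c))) = 4902 + (-8 + 43 + 31*43*1) = 4902 + (-8 + 43 + 1333) = 4902 + 1368 = 6270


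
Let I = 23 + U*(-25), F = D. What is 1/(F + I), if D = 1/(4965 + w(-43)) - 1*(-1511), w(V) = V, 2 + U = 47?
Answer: 4922/2013099 ≈ 0.0024450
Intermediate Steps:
U = 45 (U = -2 + 47 = 45)
D = 7437143/4922 (D = 1/(4965 - 43) - 1*(-1511) = 1/4922 + 1511 = 7437143/4922 ≈ 1511.0)
F = 7437143/4922 ≈ 1511.0
I = -1102 (I = 23 + 45*(-25) = 23 - 1125 = -1102)
1/(F + I) = 1/(7437143/4922 - 1102) = 1/(2013099/4922) = 4922/2013099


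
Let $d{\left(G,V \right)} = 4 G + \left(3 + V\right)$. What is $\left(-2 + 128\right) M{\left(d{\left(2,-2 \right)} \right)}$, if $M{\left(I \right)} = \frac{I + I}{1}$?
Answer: $2268$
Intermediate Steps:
$d{\left(G,V \right)} = 3 + V + 4 G$
$M{\left(I \right)} = 2 I$ ($M{\left(I \right)} = 2 I 1 = 2 I$)
$\left(-2 + 128\right) M{\left(d{\left(2,-2 \right)} \right)} = \left(-2 + 128\right) 2 \left(3 - 2 + 4 \cdot 2\right) = 126 \cdot 2 \left(3 - 2 + 8\right) = 126 \cdot 2 \cdot 9 = 126 \cdot 18 = 2268$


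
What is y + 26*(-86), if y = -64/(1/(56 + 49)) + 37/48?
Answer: -429851/48 ≈ -8955.2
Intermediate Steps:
y = -322523/48 (y = -64/(1/105) + 37*(1/48) = -64/1/105 + 37/48 = -64*105 + 37/48 = -6720 + 37/48 = -322523/48 ≈ -6719.2)
y + 26*(-86) = -322523/48 + 26*(-86) = -322523/48 - 2236 = -429851/48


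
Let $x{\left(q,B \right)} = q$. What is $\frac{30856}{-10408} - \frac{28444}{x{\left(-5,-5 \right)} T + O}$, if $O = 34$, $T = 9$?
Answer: $\frac{36963217}{14311} \approx 2582.9$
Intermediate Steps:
$\frac{30856}{-10408} - \frac{28444}{x{\left(-5,-5 \right)} T + O} = \frac{30856}{-10408} - \frac{28444}{\left(-5\right) 9 + 34} = 30856 \left(- \frac{1}{10408}\right) - \frac{28444}{-45 + 34} = - \frac{3857}{1301} - \frac{28444}{-11} = - \frac{3857}{1301} - - \frac{28444}{11} = - \frac{3857}{1301} + \frac{28444}{11} = \frac{36963217}{14311}$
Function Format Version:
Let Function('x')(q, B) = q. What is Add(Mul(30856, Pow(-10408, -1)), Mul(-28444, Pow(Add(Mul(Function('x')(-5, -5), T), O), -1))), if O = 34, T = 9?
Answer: Rational(36963217, 14311) ≈ 2582.9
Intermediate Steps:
Add(Mul(30856, Pow(-10408, -1)), Mul(-28444, Pow(Add(Mul(Function('x')(-5, -5), T), O), -1))) = Add(Mul(30856, Pow(-10408, -1)), Mul(-28444, Pow(Add(Mul(-5, 9), 34), -1))) = Add(Mul(30856, Rational(-1, 10408)), Mul(-28444, Pow(Add(-45, 34), -1))) = Add(Rational(-3857, 1301), Mul(-28444, Pow(-11, -1))) = Add(Rational(-3857, 1301), Mul(-28444, Rational(-1, 11))) = Add(Rational(-3857, 1301), Rational(28444, 11)) = Rational(36963217, 14311)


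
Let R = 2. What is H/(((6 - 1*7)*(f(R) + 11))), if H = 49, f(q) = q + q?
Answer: -49/15 ≈ -3.2667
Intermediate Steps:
f(q) = 2*q
H/(((6 - 1*7)*(f(R) + 11))) = 49/((6 - 1*7)*(2*2 + 11)) = 49/((6 - 7)*(4 + 11)) = 49/(-1*15) = 49/(-15) = -1/15*49 = -49/15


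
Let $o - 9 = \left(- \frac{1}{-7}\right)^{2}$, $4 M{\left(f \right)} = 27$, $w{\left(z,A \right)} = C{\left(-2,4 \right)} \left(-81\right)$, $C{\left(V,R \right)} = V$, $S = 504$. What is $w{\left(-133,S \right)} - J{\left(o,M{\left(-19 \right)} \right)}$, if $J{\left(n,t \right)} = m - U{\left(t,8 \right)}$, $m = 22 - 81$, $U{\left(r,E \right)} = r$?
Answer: $\frac{911}{4} \approx 227.75$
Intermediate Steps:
$m = -59$ ($m = 22 - 81 = -59$)
$w{\left(z,A \right)} = 162$ ($w{\left(z,A \right)} = \left(-2\right) \left(-81\right) = 162$)
$M{\left(f \right)} = \frac{27}{4}$ ($M{\left(f \right)} = \frac{1}{4} \cdot 27 = \frac{27}{4}$)
$o = \frac{442}{49}$ ($o = 9 + \left(- \frac{1}{-7}\right)^{2} = 9 + \left(\left(-1\right) \left(- \frac{1}{7}\right)\right)^{2} = 9 + \left(\frac{1}{7}\right)^{2} = 9 + \frac{1}{49} = \frac{442}{49} \approx 9.0204$)
$J{\left(n,t \right)} = -59 - t$
$w{\left(-133,S \right)} - J{\left(o,M{\left(-19 \right)} \right)} = 162 - \left(-59 - \frac{27}{4}\right) = 162 - - \frac{263}{4} = 162 + \frac{263}{4} = \frac{911}{4}$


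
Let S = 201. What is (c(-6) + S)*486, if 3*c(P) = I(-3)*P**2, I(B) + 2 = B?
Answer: 68526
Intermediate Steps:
I(B) = -2 + B
c(P) = -5*P**2/3 (c(P) = ((-2 - 3)*P**2)/3 = (-5*P**2)/3 = -5*P**2/3)
(c(-6) + S)*486 = (-5/3*(-6)**2 + 201)*486 = (-5/3*36 + 201)*486 = (-60 + 201)*486 = 141*486 = 68526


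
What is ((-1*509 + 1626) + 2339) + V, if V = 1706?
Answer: 5162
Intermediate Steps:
((-1*509 + 1626) + 2339) + V = ((-1*509 + 1626) + 2339) + 1706 = ((-509 + 1626) + 2339) + 1706 = (1117 + 2339) + 1706 = 3456 + 1706 = 5162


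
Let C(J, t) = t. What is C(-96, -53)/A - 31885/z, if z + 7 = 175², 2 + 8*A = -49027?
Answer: -73824173/71484282 ≈ -1.0327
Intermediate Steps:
A = -49029/8 (A = -¼ + (⅛)*(-49027) = -¼ - 49027/8 = -49029/8 ≈ -6128.6)
z = 30618 (z = -7 + 175² = -7 + 30625 = 30618)
C(-96, -53)/A - 31885/z = -53/(-49029/8) - 31885/30618 = -53*(-8/49029) - 31885*1/30618 = 424/49029 - 4555/4374 = -73824173/71484282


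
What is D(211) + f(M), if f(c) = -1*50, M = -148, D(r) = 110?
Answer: 60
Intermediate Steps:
f(c) = -50
D(211) + f(M) = 110 - 50 = 60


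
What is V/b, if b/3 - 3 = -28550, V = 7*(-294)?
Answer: 686/28547 ≈ 0.024031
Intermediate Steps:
V = -2058
b = -85641 (b = 9 + 3*(-28550) = 9 - 85650 = -85641)
V/b = -2058/(-85641) = -2058*(-1/85641) = 686/28547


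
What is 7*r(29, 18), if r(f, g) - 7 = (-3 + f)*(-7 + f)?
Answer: 4053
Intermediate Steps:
r(f, g) = 7 + (-7 + f)*(-3 + f) (r(f, g) = 7 + (-3 + f)*(-7 + f) = 7 + (-7 + f)*(-3 + f))
7*r(29, 18) = 7*(28 + 29² - 10*29) = 7*(28 + 841 - 290) = 7*579 = 4053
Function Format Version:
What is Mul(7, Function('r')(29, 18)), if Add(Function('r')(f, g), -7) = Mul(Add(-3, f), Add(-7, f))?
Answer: 4053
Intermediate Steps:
Function('r')(f, g) = Add(7, Mul(Add(-7, f), Add(-3, f))) (Function('r')(f, g) = Add(7, Mul(Add(-3, f), Add(-7, f))) = Add(7, Mul(Add(-7, f), Add(-3, f))))
Mul(7, Function('r')(29, 18)) = Mul(7, Add(28, Pow(29, 2), Mul(-10, 29))) = Mul(7, Add(28, 841, -290)) = Mul(7, 579) = 4053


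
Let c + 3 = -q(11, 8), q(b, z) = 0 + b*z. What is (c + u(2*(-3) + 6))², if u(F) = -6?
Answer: 9409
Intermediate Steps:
q(b, z) = b*z
c = -91 (c = -3 - 11*8 = -3 - 1*88 = -3 - 88 = -91)
(c + u(2*(-3) + 6))² = (-91 - 6)² = (-97)² = 9409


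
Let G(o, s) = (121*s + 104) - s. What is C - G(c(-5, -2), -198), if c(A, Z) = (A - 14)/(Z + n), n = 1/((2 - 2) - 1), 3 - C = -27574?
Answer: 51233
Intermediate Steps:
C = 27577 (C = 3 - 1*(-27574) = 3 + 27574 = 27577)
n = -1 (n = 1/(0 - 1) = 1/(-1) = -1)
c(A, Z) = (-14 + A)/(-1 + Z) (c(A, Z) = (A - 14)/(Z - 1) = (-14 + A)/(-1 + Z))
G(o, s) = 104 + 120*s (G(o, s) = (104 + 121*s) - s = 104 + 120*s)
C - G(c(-5, -2), -198) = 27577 - (104 + 120*(-198)) = 27577 - (104 - 23760) = 27577 - 1*(-23656) = 27577 + 23656 = 51233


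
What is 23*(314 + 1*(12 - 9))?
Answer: 7291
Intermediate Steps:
23*(314 + 1*(12 - 9)) = 23*(314 + 1*3) = 23*(314 + 3) = 23*317 = 7291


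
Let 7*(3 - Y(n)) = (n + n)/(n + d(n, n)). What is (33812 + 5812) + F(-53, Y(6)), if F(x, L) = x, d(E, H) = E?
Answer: 39571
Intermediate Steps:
Y(n) = 20/7 (Y(n) = 3 - (n + n)/(7*(n + n)) = 3 - 2*n/(7*(2*n)) = 3 - 2*n*1/(2*n)/7 = 3 - ⅐*1 = 3 - ⅐ = 20/7)
(33812 + 5812) + F(-53, Y(6)) = (33812 + 5812) - 53 = 39624 - 53 = 39571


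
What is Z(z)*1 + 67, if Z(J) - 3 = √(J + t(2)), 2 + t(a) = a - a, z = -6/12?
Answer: 70 + I*√10/2 ≈ 70.0 + 1.5811*I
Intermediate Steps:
z = -½ (z = -6*1/12 = -½ ≈ -0.50000)
t(a) = -2 (t(a) = -2 + (a - a) = -2 + 0 = -2)
Z(J) = 3 + √(-2 + J) (Z(J) = 3 + √(J - 2) = 3 + √(-2 + J))
Z(z)*1 + 67 = (3 + √(-2 - ½))*1 + 67 = (3 + √(-5/2))*1 + 67 = (3 + I*√10/2)*1 + 67 = (3 + I*√10/2) + 67 = 70 + I*√10/2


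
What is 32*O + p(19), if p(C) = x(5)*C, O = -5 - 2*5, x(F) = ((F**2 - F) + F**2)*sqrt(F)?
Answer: -480 + 855*sqrt(5) ≈ 1431.8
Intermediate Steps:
x(F) = sqrt(F)*(-F + 2*F**2) (x(F) = (-F + 2*F**2)*sqrt(F) = sqrt(F)*(-F + 2*F**2))
O = -15 (O = -5 - 10 = -15)
p(C) = 45*C*sqrt(5) (p(C) = (5**(3/2)*(-1 + 2*5))*C = ((5*sqrt(5))*(-1 + 10))*C = ((5*sqrt(5))*9)*C = (45*sqrt(5))*C = 45*C*sqrt(5))
32*O + p(19) = 32*(-15) + 45*19*sqrt(5) = -480 + 855*sqrt(5)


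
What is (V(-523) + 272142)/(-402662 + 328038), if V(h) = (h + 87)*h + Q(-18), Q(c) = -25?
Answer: -500145/74624 ≈ -6.7022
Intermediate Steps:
V(h) = -25 + h*(87 + h) (V(h) = (h + 87)*h - 25 = (87 + h)*h - 25 = h*(87 + h) - 25 = -25 + h*(87 + h))
(V(-523) + 272142)/(-402662 + 328038) = ((-25 + (-523)² + 87*(-523)) + 272142)/(-402662 + 328038) = ((-25 + 273529 - 45501) + 272142)/(-74624) = (228003 + 272142)*(-1/74624) = 500145*(-1/74624) = -500145/74624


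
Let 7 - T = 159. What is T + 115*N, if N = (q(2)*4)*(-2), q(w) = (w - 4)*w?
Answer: 3528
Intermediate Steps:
T = -152 (T = 7 - 1*159 = 7 - 159 = -152)
q(w) = w*(-4 + w) (q(w) = (-4 + w)*w = w*(-4 + w))
N = 32 (N = ((2*(-4 + 2))*4)*(-2) = ((2*(-2))*4)*(-2) = -4*4*(-2) = -16*(-2) = 32)
T + 115*N = -152 + 115*32 = -152 + 3680 = 3528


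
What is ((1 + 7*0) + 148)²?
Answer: 22201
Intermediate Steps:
((1 + 7*0) + 148)² = ((1 + 0) + 148)² = (1 + 148)² = 149² = 22201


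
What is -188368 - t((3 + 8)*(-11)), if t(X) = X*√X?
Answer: -188368 + 1331*I ≈ -1.8837e+5 + 1331.0*I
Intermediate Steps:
t(X) = X^(3/2)
-188368 - t((3 + 8)*(-11)) = -188368 - ((3 + 8)*(-11))^(3/2) = -188368 - (11*(-11))^(3/2) = -188368 - (-121)^(3/2) = -188368 - (-1331)*I = -188368 + 1331*I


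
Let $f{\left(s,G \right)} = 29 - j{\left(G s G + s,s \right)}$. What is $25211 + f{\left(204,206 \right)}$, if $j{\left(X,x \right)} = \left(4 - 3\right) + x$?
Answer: $25035$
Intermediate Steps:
$j{\left(X,x \right)} = 1 + x$
$f{\left(s,G \right)} = 28 - s$ ($f{\left(s,G \right)} = 29 - \left(1 + s\right) = 28 - s$)
$25211 + f{\left(204,206 \right)} = 25211 + \left(28 - 204\right) = 25211 - 176 = 25035$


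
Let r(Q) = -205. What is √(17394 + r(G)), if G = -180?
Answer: √17189 ≈ 131.11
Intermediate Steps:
√(17394 + r(G)) = √(17394 - 205) = √17189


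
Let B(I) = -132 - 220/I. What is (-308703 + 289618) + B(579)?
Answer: -11126863/579 ≈ -19217.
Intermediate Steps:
B(I) = -132 - 220/I
(-308703 + 289618) + B(579) = (-308703 + 289618) + (-132 - 220/579) = -19085 + (-132 - 220*1/579) = -19085 + (-132 - 220/579) = -19085 - 76648/579 = -11126863/579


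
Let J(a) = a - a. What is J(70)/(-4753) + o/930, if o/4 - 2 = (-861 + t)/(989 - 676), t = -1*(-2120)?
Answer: 754/29109 ≈ 0.025903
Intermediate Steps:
J(a) = 0
t = 2120
o = 7540/313 (o = 8 + 4*((-861 + 2120)/(989 - 676)) = 8 + 4*(1259/313) = 8 + 5036/313 = 7540/313 ≈ 24.089)
J(70)/(-4753) + o/930 = 0/(-4753) + (7540/313)/930 = 0*(-1/4753) + (7540/313)*(1/930) = 0 + 754/29109 = 754/29109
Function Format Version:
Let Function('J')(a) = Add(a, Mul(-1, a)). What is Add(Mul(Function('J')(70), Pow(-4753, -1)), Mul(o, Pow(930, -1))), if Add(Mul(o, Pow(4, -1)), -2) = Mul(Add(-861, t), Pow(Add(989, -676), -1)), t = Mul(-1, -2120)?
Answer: Rational(754, 29109) ≈ 0.025903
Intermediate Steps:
Function('J')(a) = 0
t = 2120
o = Rational(7540, 313) (o = Add(8, Mul(4, Mul(Add(-861, 2120), Pow(Add(989, -676), -1)))) = Add(8, Mul(4, Mul(1259, Pow(313, -1)))) = Add(8, Mul(4, Mul(1259, Rational(1, 313)))) = Add(8, Mul(4, Rational(1259, 313))) = Add(8, Rational(5036, 313)) = Rational(7540, 313) ≈ 24.089)
Add(Mul(Function('J')(70), Pow(-4753, -1)), Mul(o, Pow(930, -1))) = Add(Mul(0, Pow(-4753, -1)), Mul(Rational(7540, 313), Pow(930, -1))) = Add(Mul(0, Rational(-1, 4753)), Mul(Rational(7540, 313), Rational(1, 930))) = Add(0, Rational(754, 29109)) = Rational(754, 29109)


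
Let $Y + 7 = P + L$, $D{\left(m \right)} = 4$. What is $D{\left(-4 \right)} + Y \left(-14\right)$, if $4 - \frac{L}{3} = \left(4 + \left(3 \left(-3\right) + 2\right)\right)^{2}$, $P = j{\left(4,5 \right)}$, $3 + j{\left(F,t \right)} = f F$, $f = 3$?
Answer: $186$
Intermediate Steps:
$j{\left(F,t \right)} = -3 + 3 F$
$P = 9$ ($P = -3 + 3 \cdot 4 = -3 + 12 = 9$)
$L = -15$ ($L = 12 - 3 \left(4 + \left(3 \left(-3\right) + 2\right)\right)^{2} = 12 - 3 \left(4 + \left(-9 + 2\right)\right)^{2} = 12 - 3 \left(4 - 7\right)^{2} = 12 - 3 \left(-3\right)^{2} = 12 - 27 = -15$)
$Y = -13$ ($Y = -7 + \left(9 - 15\right) = -7 - 6 = -13$)
$D{\left(-4 \right)} + Y \left(-14\right) = 4 - -182 = 4 + 182 = 186$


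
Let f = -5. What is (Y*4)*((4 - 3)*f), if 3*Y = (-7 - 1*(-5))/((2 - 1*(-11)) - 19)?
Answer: -20/9 ≈ -2.2222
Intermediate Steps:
Y = ⅑ (Y = ((-7 - 1*(-5))/((2 - 1*(-11)) - 19))/3 = ((-7 + 5)/((2 + 11) - 19))/3 = (-2/(13 - 19))/3 = (-2/(-6))/3 = (-2*(-⅙))/3 = (⅓)*(⅓) = ⅑ ≈ 0.11111)
(Y*4)*((4 - 3)*f) = ((⅑)*4)*((4 - 3)*(-5)) = 4*(1*(-5))/9 = (4/9)*(-5) = -20/9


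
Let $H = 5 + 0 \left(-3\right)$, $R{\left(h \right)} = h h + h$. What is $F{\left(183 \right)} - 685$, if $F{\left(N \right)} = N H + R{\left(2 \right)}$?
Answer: $236$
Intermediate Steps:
$R{\left(h \right)} = h + h^{2}$ ($R{\left(h \right)} = h^{2} + h = h + h^{2}$)
$H = 5$ ($H = 5 + 0 = 5$)
$F{\left(N \right)} = 6 + 5 N$ ($F{\left(N \right)} = N 5 + 2 \left(1 + 2\right) = 5 N + 2 \cdot 3 = 5 N + 6 = 6 + 5 N$)
$F{\left(183 \right)} - 685 = \left(6 + 5 \cdot 183\right) - 685 = \left(6 + 915\right) - 685 = 921 - 685 = 236$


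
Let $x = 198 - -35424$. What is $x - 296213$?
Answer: $-260591$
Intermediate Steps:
$x = 35622$ ($x = 198 + 35424 = 35622$)
$x - 296213 = 35622 - 296213 = -260591$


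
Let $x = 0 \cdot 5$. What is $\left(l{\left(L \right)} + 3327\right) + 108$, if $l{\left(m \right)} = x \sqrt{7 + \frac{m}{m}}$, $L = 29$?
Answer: $3435$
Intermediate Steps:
$x = 0$
$l{\left(m \right)} = 0$ ($l{\left(m \right)} = 0 \sqrt{7 + \frac{m}{m}} = 0 \sqrt{7 + 1} = 0 \sqrt{8} = 0 \cdot 2 \sqrt{2} = 0$)
$\left(l{\left(L \right)} + 3327\right) + 108 = \left(0 + 3327\right) + 108 = 3327 + 108 = 3435$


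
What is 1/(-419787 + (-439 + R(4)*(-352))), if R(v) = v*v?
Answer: -1/425858 ≈ -2.3482e-6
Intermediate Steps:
R(v) = v²
1/(-419787 + (-439 + R(4)*(-352))) = 1/(-419787 + (-439 + 4²*(-352))) = 1/(-419787 + (-439 + 16*(-352))) = 1/(-419787 + (-439 - 5632)) = 1/(-419787 - 6071) = 1/(-425858) = -1/425858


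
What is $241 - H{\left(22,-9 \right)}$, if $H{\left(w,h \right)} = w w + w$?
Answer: $-265$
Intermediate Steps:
$H{\left(w,h \right)} = w + w^{2}$ ($H{\left(w,h \right)} = w^{2} + w = w + w^{2}$)
$241 - H{\left(22,-9 \right)} = 241 - 22 \left(1 + 22\right) = 241 - 22 \cdot 23 = 241 - 506 = -265$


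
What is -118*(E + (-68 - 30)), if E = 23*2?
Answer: 6136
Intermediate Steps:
E = 46
-118*(E + (-68 - 30)) = -118*(46 + (-68 - 30)) = -118*(46 - 98) = -118*(-52) = 6136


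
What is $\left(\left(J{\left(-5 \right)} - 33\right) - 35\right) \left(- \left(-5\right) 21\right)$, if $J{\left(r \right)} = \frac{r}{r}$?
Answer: $-7035$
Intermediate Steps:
$J{\left(r \right)} = 1$
$\left(\left(J{\left(-5 \right)} - 33\right) - 35\right) \left(- \left(-5\right) 21\right) = \left(\left(1 - 33\right) - 35\right) \left(- \left(-5\right) 21\right) = \left(-32 - 35\right) \left(\left(-1\right) \left(-105\right)\right) = \left(-67\right) 105 = -7035$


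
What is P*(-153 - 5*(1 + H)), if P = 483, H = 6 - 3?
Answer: -83559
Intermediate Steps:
H = 3
P*(-153 - 5*(1 + H)) = 483*(-153 - 5*(1 + 3)) = 483*(-153 - 5*4) = 483*(-153 - 20) = 483*(-173) = -83559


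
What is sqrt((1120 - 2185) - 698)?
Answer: I*sqrt(1763) ≈ 41.988*I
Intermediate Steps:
sqrt((1120 - 2185) - 698) = sqrt(-1065 - 698) = sqrt(-1763) = I*sqrt(1763)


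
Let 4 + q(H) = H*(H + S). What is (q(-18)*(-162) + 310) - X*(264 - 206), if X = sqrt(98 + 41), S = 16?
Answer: -4874 - 58*sqrt(139) ≈ -5557.8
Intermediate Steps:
q(H) = -4 + H*(16 + H) (q(H) = -4 + H*(H + 16) = -4 + H*(16 + H))
X = sqrt(139) ≈ 11.790
(q(-18)*(-162) + 310) - X*(264 - 206) = ((-4 + (-18)**2 + 16*(-18))*(-162) + 310) - sqrt(139)*(264 - 206) = ((-4 + 324 - 288)*(-162) + 310) - sqrt(139)*58 = (32*(-162) + 310) - 58*sqrt(139) = (-5184 + 310) - 58*sqrt(139) = -4874 - 58*sqrt(139)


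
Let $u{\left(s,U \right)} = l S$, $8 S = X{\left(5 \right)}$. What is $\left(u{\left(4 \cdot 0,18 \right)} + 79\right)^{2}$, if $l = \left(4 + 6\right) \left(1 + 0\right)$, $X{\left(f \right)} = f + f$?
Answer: $\frac{33489}{4} \approx 8372.3$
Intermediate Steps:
$X{\left(f \right)} = 2 f$
$S = \frac{5}{4}$ ($S = \frac{2 \cdot 5}{8} = \frac{1}{8} \cdot 10 = \frac{5}{4} \approx 1.25$)
$l = 10$ ($l = 10 \cdot 1 = 10$)
$u{\left(s,U \right)} = \frac{25}{2}$ ($u{\left(s,U \right)} = 10 \cdot \frac{5}{4} = \frac{25}{2}$)
$\left(u{\left(4 \cdot 0,18 \right)} + 79\right)^{2} = \left(\frac{25}{2} + 79\right)^{2} = \left(\frac{183}{2}\right)^{2} = \frac{33489}{4}$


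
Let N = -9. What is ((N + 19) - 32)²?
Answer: 484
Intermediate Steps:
((N + 19) - 32)² = ((-9 + 19) - 32)² = (10 - 32)² = (-22)² = 484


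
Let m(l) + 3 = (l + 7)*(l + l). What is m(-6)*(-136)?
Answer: 2040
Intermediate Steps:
m(l) = -3 + 2*l*(7 + l) (m(l) = -3 + (l + 7)*(l + l) = -3 + (7 + l)*(2*l) = -3 + 2*l*(7 + l))
m(-6)*(-136) = (-3 + 2*(-6)**2 + 14*(-6))*(-136) = (-3 + 2*36 - 84)*(-136) = (-3 + 72 - 84)*(-136) = -15*(-136) = 2040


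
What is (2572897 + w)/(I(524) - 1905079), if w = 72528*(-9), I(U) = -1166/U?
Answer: -503077990/499131281 ≈ -1.0079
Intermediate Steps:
w = -652752
(2572897 + w)/(I(524) - 1905079) = (2572897 - 652752)/(-1166/524 - 1905079) = 1920145/(-1166*1/524 - 1905079) = 1920145/(-583/262 - 1905079) = 1920145/(-499131281/262) = 1920145*(-262/499131281) = -503077990/499131281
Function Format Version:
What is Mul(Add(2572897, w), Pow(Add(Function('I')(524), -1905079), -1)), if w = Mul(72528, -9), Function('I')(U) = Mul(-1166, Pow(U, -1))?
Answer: Rational(-503077990, 499131281) ≈ -1.0079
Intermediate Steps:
w = -652752
Mul(Add(2572897, w), Pow(Add(Function('I')(524), -1905079), -1)) = Mul(Add(2572897, -652752), Pow(Add(Mul(-1166, Pow(524, -1)), -1905079), -1)) = Mul(1920145, Pow(Add(Mul(-1166, Rational(1, 524)), -1905079), -1)) = Mul(1920145, Pow(Add(Rational(-583, 262), -1905079), -1)) = Mul(1920145, Pow(Rational(-499131281, 262), -1)) = Mul(1920145, Rational(-262, 499131281)) = Rational(-503077990, 499131281)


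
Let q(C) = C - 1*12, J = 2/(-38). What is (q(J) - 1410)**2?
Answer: 730026361/361 ≈ 2.0222e+6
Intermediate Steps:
J = -1/19 (J = 2*(-1/38) = -1/19 ≈ -0.052632)
q(C) = -12 + C (q(C) = C - 12 = -12 + C)
(q(J) - 1410)**2 = ((-12 - 1/19) - 1410)**2 = (-229/19 - 1410)**2 = (-27019/19)**2 = 730026361/361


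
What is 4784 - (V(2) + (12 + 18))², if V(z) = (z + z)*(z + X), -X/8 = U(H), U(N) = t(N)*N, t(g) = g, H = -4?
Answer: -219892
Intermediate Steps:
U(N) = N² (U(N) = N*N = N²)
X = -128 (X = -8*(-4)² = -8*16 = -128)
V(z) = 2*z*(-128 + z) (V(z) = (z + z)*(z - 128) = (2*z)*(-128 + z) = 2*z*(-128 + z))
4784 - (V(2) + (12 + 18))² = 4784 - (2*2*(-128 + 2) + (12 + 18))² = 4784 - (2*2*(-126) + 30)² = 4784 - (-504 + 30)² = 4784 - 1*(-474)² = 4784 - 1*224676 = 4784 - 224676 = -219892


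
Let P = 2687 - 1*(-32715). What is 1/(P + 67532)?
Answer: 1/102934 ≈ 9.7150e-6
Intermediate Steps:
P = 35402 (P = 2687 + 32715 = 35402)
1/(P + 67532) = 1/(35402 + 67532) = 1/102934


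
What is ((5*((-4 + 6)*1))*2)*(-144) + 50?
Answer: -2830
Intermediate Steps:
((5*((-4 + 6)*1))*2)*(-144) + 50 = ((5*(2*1))*2)*(-144) + 50 = ((5*2)*2)*(-144) + 50 = (10*2)*(-144) + 50 = 20*(-144) + 50 = -2880 + 50 = -2830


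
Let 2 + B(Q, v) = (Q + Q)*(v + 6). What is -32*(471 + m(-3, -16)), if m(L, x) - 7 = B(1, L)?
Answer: -15424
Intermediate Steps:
B(Q, v) = -2 + 2*Q*(6 + v) (B(Q, v) = -2 + (Q + Q)*(v + 6) = -2 + (2*Q)*(6 + v) = -2 + 2*Q*(6 + v))
m(L, x) = 17 + 2*L (m(L, x) = 7 + (-2 + 12*1 + 2*1*L) = 7 + (-2 + 12 + 2*L) = 7 + (10 + 2*L) = 17 + 2*L)
-32*(471 + m(-3, -16)) = -32*(471 + (17 + 2*(-3))) = -32*(471 + (17 - 6)) = -32*(471 + 11) = -32*482 = -15424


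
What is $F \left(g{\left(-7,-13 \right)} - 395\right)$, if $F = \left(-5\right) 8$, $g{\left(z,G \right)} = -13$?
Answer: $16320$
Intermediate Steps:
$F = -40$
$F \left(g{\left(-7,-13 \right)} - 395\right) = - 40 \left(-13 - 395\right) = \left(-40\right) \left(-408\right) = 16320$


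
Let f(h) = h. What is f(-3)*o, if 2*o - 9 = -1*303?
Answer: 441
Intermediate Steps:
o = -147 (o = 9/2 + (-1*303)/2 = 9/2 + (½)*(-303) = 9/2 - 303/2 = -147)
f(-3)*o = -3*(-147) = 441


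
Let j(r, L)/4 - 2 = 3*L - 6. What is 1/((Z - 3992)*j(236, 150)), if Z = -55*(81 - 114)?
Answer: -1/3883768 ≈ -2.5748e-7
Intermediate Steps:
j(r, L) = -16 + 12*L (j(r, L) = 8 + 4*(3*L - 6) = 8 + 4*(-6 + 3*L) = 8 + (-24 + 12*L) = -16 + 12*L)
Z = 1815 (Z = -55*(-33) = 1815)
1/((Z - 3992)*j(236, 150)) = 1/((1815 - 3992)*(-16 + 12*150)) = 1/((-2177)*(-16 + 1800)) = -1/2177/1784 = -1/2177*1/1784 = -1/3883768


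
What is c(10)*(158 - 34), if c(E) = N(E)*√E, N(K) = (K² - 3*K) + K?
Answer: 9920*√10 ≈ 31370.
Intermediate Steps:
N(K) = K² - 2*K
c(E) = E^(3/2)*(-2 + E) (c(E) = (E*(-2 + E))*√E = E^(3/2)*(-2 + E))
c(10)*(158 - 34) = (10^(3/2)*(-2 + 10))*(158 - 34) = ((10*√10)*8)*124 = (80*√10)*124 = 9920*√10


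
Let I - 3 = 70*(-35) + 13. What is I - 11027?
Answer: -13461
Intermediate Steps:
I = -2434 (I = 3 + (70*(-35) + 13) = 3 + (-2450 + 13) = 3 - 2437 = -2434)
I - 11027 = -2434 - 11027 = -13461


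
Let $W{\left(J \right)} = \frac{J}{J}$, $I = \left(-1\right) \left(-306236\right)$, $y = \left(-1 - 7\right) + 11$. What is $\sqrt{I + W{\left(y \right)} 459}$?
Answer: $\sqrt{306695} \approx 553.8$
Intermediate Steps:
$y = 3$ ($y = -8 + 11 = 3$)
$I = 306236$
$W{\left(J \right)} = 1$
$\sqrt{I + W{\left(y \right)} 459} = \sqrt{306236 + 1 \cdot 459} = \sqrt{306236 + 459} = \sqrt{306695}$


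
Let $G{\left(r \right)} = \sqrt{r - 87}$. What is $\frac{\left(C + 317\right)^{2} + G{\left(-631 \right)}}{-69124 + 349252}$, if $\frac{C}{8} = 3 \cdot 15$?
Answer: $\frac{458329}{280128} + \frac{i \sqrt{718}}{280128} \approx 1.6361 + 9.5655 \cdot 10^{-5} i$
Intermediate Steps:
$C = 360$ ($C = 8 \cdot 3 \cdot 15 = 8 \cdot 45 = 360$)
$G{\left(r \right)} = \sqrt{-87 + r}$
$\frac{\left(C + 317\right)^{2} + G{\left(-631 \right)}}{-69124 + 349252} = \frac{\left(360 + 317\right)^{2} + \sqrt{-87 - 631}}{-69124 + 349252} = \frac{677^{2} + \sqrt{-718}}{280128} = \left(458329 + i \sqrt{718}\right) \frac{1}{280128} = \frac{458329}{280128} + \frac{i \sqrt{718}}{280128}$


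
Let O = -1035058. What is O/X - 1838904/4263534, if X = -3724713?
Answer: -135354703310/882246695319 ≈ -0.15342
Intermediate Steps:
O/X - 1838904/4263534 = -1035058/(-3724713) - 1838904/4263534 = -1035058*(-1/3724713) - 1838904*1/4263534 = 1035058/3724713 - 306484/710589 = -135354703310/882246695319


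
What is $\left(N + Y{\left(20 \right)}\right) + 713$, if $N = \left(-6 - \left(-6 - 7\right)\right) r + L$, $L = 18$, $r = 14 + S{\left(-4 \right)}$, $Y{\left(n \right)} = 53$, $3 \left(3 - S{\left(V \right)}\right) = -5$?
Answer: $\frac{2744}{3} \approx 914.67$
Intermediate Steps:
$S{\left(V \right)} = \frac{14}{3}$ ($S{\left(V \right)} = 3 - - \frac{5}{3} = 3 + \frac{5}{3} = \frac{14}{3}$)
$r = \frac{56}{3}$ ($r = 14 + \frac{14}{3} = \frac{56}{3} \approx 18.667$)
$N = \frac{446}{3}$ ($N = \left(-6 - \left(-6 - 7\right)\right) \frac{56}{3} + 18 = \left(-6 - -13\right) \frac{56}{3} + 18 = \left(-6 + 13\right) \frac{56}{3} + 18 = 7 \cdot \frac{56}{3} + 18 = \frac{392}{3} + 18 = \frac{446}{3} \approx 148.67$)
$\left(N + Y{\left(20 \right)}\right) + 713 = \left(\frac{446}{3} + 53\right) + 713 = \frac{605}{3} + 713 = \frac{2744}{3}$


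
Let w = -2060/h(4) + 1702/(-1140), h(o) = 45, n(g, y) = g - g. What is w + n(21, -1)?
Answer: -80833/1710 ≈ -47.271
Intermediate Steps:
n(g, y) = 0
w = -80833/1710 (w = -2060/45 + 1702/(-1140) = -2060*1/45 + 1702*(-1/1140) = -412/9 - 851/570 = -80833/1710 ≈ -47.271)
w + n(21, -1) = -80833/1710 + 0 = -80833/1710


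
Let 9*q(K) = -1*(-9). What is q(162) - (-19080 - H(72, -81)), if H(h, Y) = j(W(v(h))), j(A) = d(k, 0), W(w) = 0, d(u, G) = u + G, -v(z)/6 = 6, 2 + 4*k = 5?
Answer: 76327/4 ≈ 19082.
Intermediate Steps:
k = ¾ (k = -½ + (¼)*5 = -½ + 5/4 = ¾ ≈ 0.75000)
v(z) = -36 (v(z) = -6*6 = -36)
d(u, G) = G + u
q(K) = 1 (q(K) = (-1*(-9))/9 = (⅑)*9 = 1)
j(A) = ¾ (j(A) = 0 + ¾ = ¾)
H(h, Y) = ¾
q(162) - (-19080 - H(72, -81)) = 1 - (-19080 - 1*¾) = 1 - (-19080 - ¾) = 1 - 1*(-76323/4) = 1 + 76323/4 = 76327/4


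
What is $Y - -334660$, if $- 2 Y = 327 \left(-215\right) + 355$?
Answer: $369635$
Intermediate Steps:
$Y = 34975$ ($Y = - \frac{327 \left(-215\right) + 355}{2} = - \frac{-70305 + 355}{2} = \left(- \frac{1}{2}\right) \left(-69950\right) = 34975$)
$Y - -334660 = 34975 - -334660 = 34975 + 334660 = 369635$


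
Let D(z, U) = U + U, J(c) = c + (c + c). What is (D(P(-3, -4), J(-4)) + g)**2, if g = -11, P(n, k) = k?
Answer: 1225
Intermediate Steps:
J(c) = 3*c (J(c) = c + 2*c = 3*c)
D(z, U) = 2*U
(D(P(-3, -4), J(-4)) + g)**2 = (2*(3*(-4)) - 11)**2 = (2*(-12) - 11)**2 = (-24 - 11)**2 = (-35)**2 = 1225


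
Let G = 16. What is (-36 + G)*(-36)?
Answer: 720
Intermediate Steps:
(-36 + G)*(-36) = (-36 + 16)*(-36) = -20*(-36) = 720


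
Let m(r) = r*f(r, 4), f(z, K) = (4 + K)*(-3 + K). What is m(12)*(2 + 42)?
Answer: 4224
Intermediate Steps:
f(z, K) = (-3 + K)*(4 + K)
m(r) = 8*r (m(r) = r*(-12 + 4 + 4²) = r*(-12 + 4 + 16) = r*8 = 8*r)
m(12)*(2 + 42) = (8*12)*(2 + 42) = 96*44 = 4224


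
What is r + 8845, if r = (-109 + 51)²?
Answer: 12209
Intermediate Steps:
r = 3364 (r = (-58)² = 3364)
r + 8845 = 3364 + 8845 = 12209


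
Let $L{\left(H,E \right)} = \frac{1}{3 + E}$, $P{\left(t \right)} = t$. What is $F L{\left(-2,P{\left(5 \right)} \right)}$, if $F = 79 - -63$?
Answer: $\frac{71}{4} \approx 17.75$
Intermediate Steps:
$F = 142$ ($F = 79 + 63 = 142$)
$F L{\left(-2,P{\left(5 \right)} \right)} = \frac{142}{3 + 5} = \frac{142}{8} = 142 \cdot \frac{1}{8} = \frac{71}{4}$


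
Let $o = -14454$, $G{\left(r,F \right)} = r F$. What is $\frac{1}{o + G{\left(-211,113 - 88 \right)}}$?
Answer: $- \frac{1}{19729} \approx -5.0687 \cdot 10^{-5}$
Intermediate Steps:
$G{\left(r,F \right)} = F r$
$\frac{1}{o + G{\left(-211,113 - 88 \right)}} = \frac{1}{-14454 + \left(113 - 88\right) \left(-211\right)} = \frac{1}{-14454 + 25 \left(-211\right)} = \frac{1}{-14454 - 5275} = \frac{1}{-19729} = - \frac{1}{19729}$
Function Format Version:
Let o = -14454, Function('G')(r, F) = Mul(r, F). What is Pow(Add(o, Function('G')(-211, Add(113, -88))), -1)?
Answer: Rational(-1, 19729) ≈ -5.0687e-5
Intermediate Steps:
Function('G')(r, F) = Mul(F, r)
Pow(Add(o, Function('G')(-211, Add(113, -88))), -1) = Pow(Add(-14454, Mul(Add(113, -88), -211)), -1) = Pow(Add(-14454, Mul(25, -211)), -1) = Pow(Add(-14454, -5275), -1) = Pow(-19729, -1) = Rational(-1, 19729)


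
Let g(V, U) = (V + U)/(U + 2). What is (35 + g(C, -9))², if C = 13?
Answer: 58081/49 ≈ 1185.3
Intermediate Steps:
g(V, U) = (U + V)/(2 + U)
(35 + g(C, -9))² = (35 + (-9 + 13)/(2 - 9))² = (35 + 4/(-7))² = (35 - ⅐*4)² = (35 - 4/7)² = (241/7)² = 58081/49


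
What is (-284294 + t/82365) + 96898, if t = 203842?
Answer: -15434667698/82365 ≈ -1.8739e+5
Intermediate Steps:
(-284294 + t/82365) + 96898 = (-284294 + 203842/82365) + 96898 = -23415671468/82365 + 96898 = -15434667698/82365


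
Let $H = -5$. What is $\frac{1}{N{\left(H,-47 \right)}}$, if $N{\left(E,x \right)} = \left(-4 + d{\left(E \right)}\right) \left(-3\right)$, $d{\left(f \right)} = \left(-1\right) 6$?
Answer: $\frac{1}{30} \approx 0.033333$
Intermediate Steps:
$d{\left(f \right)} = -6$
$N{\left(E,x \right)} = 30$ ($N{\left(E,x \right)} = \left(-4 - 6\right) \left(-3\right) = \left(-10\right) \left(-3\right) = 30$)
$\frac{1}{N{\left(H,-47 \right)}} = \frac{1}{30}$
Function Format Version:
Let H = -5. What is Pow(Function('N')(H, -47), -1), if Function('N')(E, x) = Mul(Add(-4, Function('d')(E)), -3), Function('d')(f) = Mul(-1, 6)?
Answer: Rational(1, 30) ≈ 0.033333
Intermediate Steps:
Function('d')(f) = -6
Function('N')(E, x) = 30 (Function('N')(E, x) = Mul(Add(-4, -6), -3) = Mul(-10, -3) = 30)
Pow(Function('N')(H, -47), -1) = Pow(30, -1) = Rational(1, 30)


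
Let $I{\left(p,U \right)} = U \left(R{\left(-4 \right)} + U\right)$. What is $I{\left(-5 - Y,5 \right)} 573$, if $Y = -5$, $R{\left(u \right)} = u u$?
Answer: $60165$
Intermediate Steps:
$R{\left(u \right)} = u^{2}$
$I{\left(p,U \right)} = U \left(16 + U\right)$ ($I{\left(p,U \right)} = U \left(\left(-4\right)^{2} + U\right) = U \left(16 + U\right)$)
$I{\left(-5 - Y,5 \right)} 573 = 5 \left(16 + 5\right) 573 = 5 \cdot 21 \cdot 573 = 105 \cdot 573 = 60165$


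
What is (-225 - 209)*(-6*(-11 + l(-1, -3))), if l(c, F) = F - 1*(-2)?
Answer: -31248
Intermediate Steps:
l(c, F) = 2 + F (l(c, F) = F + 2 = 2 + F)
(-225 - 209)*(-6*(-11 + l(-1, -3))) = (-225 - 209)*(-6*(-11 + (2 - 3))) = -(-2604)*(-11 - 1) = -(-2604)*(-12) = -434*72 = -31248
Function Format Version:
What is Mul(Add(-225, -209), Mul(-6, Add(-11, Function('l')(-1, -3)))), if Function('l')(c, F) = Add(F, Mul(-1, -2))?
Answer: -31248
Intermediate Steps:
Function('l')(c, F) = Add(2, F) (Function('l')(c, F) = Add(F, 2) = Add(2, F))
Mul(Add(-225, -209), Mul(-6, Add(-11, Function('l')(-1, -3)))) = Mul(Add(-225, -209), Mul(-6, Add(-11, Add(2, -3)))) = Mul(-434, Mul(-6, Add(-11, -1))) = Mul(-434, Mul(-6, -12)) = Mul(-434, 72) = -31248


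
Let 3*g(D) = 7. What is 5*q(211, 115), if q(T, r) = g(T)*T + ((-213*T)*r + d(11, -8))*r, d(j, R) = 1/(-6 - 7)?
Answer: -115902284845/39 ≈ -2.9719e+9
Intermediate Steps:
d(j, R) = -1/13 (d(j, R) = 1/(-13) = -1/13)
g(D) = 7/3 (g(D) = (1/3)*7 = 7/3)
q(T, r) = 7*T/3 + r*(-1/13 - 213*T*r) (q(T, r) = 7*T/3 + ((-213*T)*r - 1/13)*r = 7*T/3 + (-213*T*r - 1/13)*r = 7*T/3 + (-1/13 - 213*T*r)*r = 7*T/3 + r*(-1/13 - 213*T*r))
5*q(211, 115) = 5*(-1/13*115 + (7/3)*211 - 213*211*115**2) = 5*(-115/13 + 1477/3 - 213*211*13225) = 5*(-115/13 + 1477/3 - 594371175) = 5*(-23180456969/39) = -115902284845/39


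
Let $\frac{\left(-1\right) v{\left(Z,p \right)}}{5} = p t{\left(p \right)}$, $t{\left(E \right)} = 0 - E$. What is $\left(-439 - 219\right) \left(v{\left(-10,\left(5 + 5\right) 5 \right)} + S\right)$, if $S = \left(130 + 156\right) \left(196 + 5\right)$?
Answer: $-46050788$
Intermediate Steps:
$t{\left(E \right)} = - E$
$v{\left(Z,p \right)} = 5 p^{2}$ ($v{\left(Z,p \right)} = - 5 p \left(- p\right) = - 5 \left(- p^{2}\right) = 5 p^{2}$)
$S = 57486$ ($S = 286 \cdot 201 = 57486$)
$\left(-439 - 219\right) \left(v{\left(-10,\left(5 + 5\right) 5 \right)} + S\right) = \left(-439 - 219\right) \left(5 \left(\left(5 + 5\right) 5\right)^{2} + 57486\right) = - 658 \left(5 \left(10 \cdot 5\right)^{2} + 57486\right) = - 658 \left(5 \cdot 50^{2} + 57486\right) = - 658 \left(5 \cdot 2500 + 57486\right) = - 658 \left(12500 + 57486\right) = \left(-658\right) 69986 = -46050788$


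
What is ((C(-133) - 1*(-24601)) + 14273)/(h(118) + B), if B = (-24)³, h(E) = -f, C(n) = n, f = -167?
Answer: -38741/13657 ≈ -2.8367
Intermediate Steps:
h(E) = 167 (h(E) = -1*(-167) = 167)
B = -13824
((C(-133) - 1*(-24601)) + 14273)/(h(118) + B) = ((-133 - 1*(-24601)) + 14273)/(167 - 13824) = ((-133 + 24601) + 14273)/(-13657) = (24468 + 14273)*(-1/13657) = 38741*(-1/13657) = -38741/13657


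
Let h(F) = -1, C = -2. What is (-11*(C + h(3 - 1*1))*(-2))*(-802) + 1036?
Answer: 53968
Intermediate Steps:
(-11*(C + h(3 - 1*1))*(-2))*(-802) + 1036 = (-11*(-2 - 1)*(-2))*(-802) + 1036 = (-11*(-3)*(-2))*(-802) + 1036 = (33*(-2))*(-802) + 1036 = -66*(-802) + 1036 = 52932 + 1036 = 53968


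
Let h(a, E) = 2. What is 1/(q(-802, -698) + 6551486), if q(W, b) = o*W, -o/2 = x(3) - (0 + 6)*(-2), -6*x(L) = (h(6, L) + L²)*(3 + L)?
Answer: 1/6553090 ≈ 1.5260e-7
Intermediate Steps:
x(L) = -(2 + L²)*(3 + L)/6
o = -2 (o = -2*((-1 - ½*3² - ⅓*3 - ⅙*3³) - (0 + 6)*(-2)) = -2*((-1 - ½*9 - 1 - ⅙*27) - 6*(-2)) = -2*((-1 - 9/2 - 1 - 9/2) - 1*(-12)) = -2*(-11 + 12) = -2*1 = -2)
q(W, b) = -2*W
1/(q(-802, -698) + 6551486) = 1/(-2*(-802) + 6551486) = 1/(1604 + 6551486) = 1/6553090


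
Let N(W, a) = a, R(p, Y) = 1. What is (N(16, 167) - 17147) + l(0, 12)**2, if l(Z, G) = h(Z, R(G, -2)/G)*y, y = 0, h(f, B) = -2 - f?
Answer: -16980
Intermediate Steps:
l(Z, G) = 0 (l(Z, G) = (-2 - Z)*0 = 0)
(N(16, 167) - 17147) + l(0, 12)**2 = (167 - 17147) + 0**2 = -16980 + 0 = -16980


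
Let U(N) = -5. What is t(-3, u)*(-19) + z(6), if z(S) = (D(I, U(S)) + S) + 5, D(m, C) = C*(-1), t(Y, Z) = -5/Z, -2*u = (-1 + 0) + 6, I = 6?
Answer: -22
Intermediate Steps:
u = -5/2 (u = -((-1 + 0) + 6)/2 = -(-1 + 6)/2 = -1/2*5 = -5/2 ≈ -2.5000)
D(m, C) = -C
z(S) = 10 + S (z(S) = (-1*(-5) + S) + 5 = (5 + S) + 5 = 10 + S)
t(-3, u)*(-19) + z(6) = -5/(-5/2)*(-19) + (10 + 6) = -5*(-2/5)*(-19) + 16 = 2*(-19) + 16 = -38 + 16 = -22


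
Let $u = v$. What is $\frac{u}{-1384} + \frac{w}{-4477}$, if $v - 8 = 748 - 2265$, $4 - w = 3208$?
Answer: $\frac{11190129}{6196168} \approx 1.806$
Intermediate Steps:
$w = -3204$ ($w = 4 - 3208 = -3204$)
$v = -1509$ ($v = 8 + \left(748 - 2265\right) = 8 - 1517 = -1509$)
$u = -1509$
$\frac{u}{-1384} + \frac{w}{-4477} = - \frac{1509}{-1384} - \frac{3204}{-4477} = \left(-1509\right) \left(- \frac{1}{1384}\right) - - \frac{3204}{4477} = \frac{1509}{1384} + \frac{3204}{4477} = \frac{11190129}{6196168}$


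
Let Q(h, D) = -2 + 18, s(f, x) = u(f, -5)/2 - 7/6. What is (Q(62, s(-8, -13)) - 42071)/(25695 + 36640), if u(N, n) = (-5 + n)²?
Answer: -647/959 ≈ -0.67466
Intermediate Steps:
s(f, x) = 293/6 (s(f, x) = (-5 - 5)²/2 - 7/6 = (-10)²*(½) - 7*⅙ = 100*(½) - 7/6 = 50 - 7/6 = 293/6)
Q(h, D) = 16
(Q(62, s(-8, -13)) - 42071)/(25695 + 36640) = (16 - 42071)/(25695 + 36640) = -42055/62335 = -42055*1/62335 = -647/959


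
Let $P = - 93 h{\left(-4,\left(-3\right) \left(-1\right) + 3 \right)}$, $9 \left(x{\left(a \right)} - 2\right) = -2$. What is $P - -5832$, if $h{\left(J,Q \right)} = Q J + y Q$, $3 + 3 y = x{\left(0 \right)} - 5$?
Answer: $\frac{27664}{3} \approx 9221.3$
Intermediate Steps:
$x{\left(a \right)} = \frac{16}{9}$ ($x{\left(a \right)} = 2 + \frac{1}{9} \left(-2\right) = 2 - \frac{2}{9} = \frac{16}{9}$)
$y = - \frac{56}{27}$ ($y = -1 + \frac{\frac{16}{9} - 5}{3} = -1 + \frac{1}{3} \left(- \frac{29}{9}\right) = -1 - \frac{29}{27} = - \frac{56}{27} \approx -2.0741$)
$h{\left(J,Q \right)} = - \frac{56 Q}{27} + J Q$ ($h{\left(J,Q \right)} = Q J - \frac{56 Q}{27} = J Q - \frac{56 Q}{27} = - \frac{56 Q}{27} + J Q$)
$P = \frac{10168}{3}$ ($P = - 93 \frac{\left(\left(-3\right) \left(-1\right) + 3\right) \left(-56 + 27 \left(-4\right)\right)}{27} = - 93 \frac{\left(3 + 3\right) \left(-56 - 108\right)}{27} = - 93 \cdot \frac{1}{27} \cdot 6 \left(-164\right) = \left(-93\right) \left(- \frac{328}{9}\right) = \frac{10168}{3} \approx 3389.3$)
$P - -5832 = \frac{10168}{3} - -5832 = \frac{10168}{3} + 5832 = \frac{27664}{3}$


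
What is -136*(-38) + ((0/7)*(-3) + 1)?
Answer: 5169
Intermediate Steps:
-136*(-38) + ((0/7)*(-3) + 1) = 5168 + ((0*(1/7))*(-3) + 1) = 5168 + (0*(-3) + 1) = 5168 + (0 + 1) = 5168 + 1 = 5169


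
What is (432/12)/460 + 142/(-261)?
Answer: -13981/30015 ≈ -0.46580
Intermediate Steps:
(432/12)/460 + 142/(-261) = (432*(1/12))*(1/460) + 142*(-1/261) = 36*(1/460) - 142/261 = 9/115 - 142/261 = -13981/30015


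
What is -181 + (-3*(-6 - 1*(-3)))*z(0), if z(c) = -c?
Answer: -181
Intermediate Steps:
-181 + (-3*(-6 - 1*(-3)))*z(0) = -181 + (-3*(-6 - 1*(-3)))*(-1*0) = -181 - 3*(-6 + 3)*0 = -181 - 3*(-3)*0 = -181 + 9*0 = -181 + 0 = -181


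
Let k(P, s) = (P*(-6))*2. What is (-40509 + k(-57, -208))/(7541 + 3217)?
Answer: -13275/3586 ≈ -3.7019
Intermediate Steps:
k(P, s) = -12*P (k(P, s) = -6*P*2 = -12*P)
(-40509 + k(-57, -208))/(7541 + 3217) = (-40509 - 12*(-57))/(7541 + 3217) = (-40509 + 684)/10758 = -39825*1/10758 = -13275/3586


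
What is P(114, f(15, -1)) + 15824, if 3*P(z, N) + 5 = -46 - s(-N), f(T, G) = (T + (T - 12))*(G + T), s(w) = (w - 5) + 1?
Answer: 47677/3 ≈ 15892.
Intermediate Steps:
s(w) = -4 + w (s(w) = (-5 + w) + 1 = -4 + w)
f(T, G) = (-12 + 2*T)*(G + T) (f(T, G) = (T + (-12 + T))*(G + T) = (-12 + 2*T)*(G + T))
P(z, N) = -47/3 + N/3 (P(z, N) = -5/3 + (-46 - (-4 - N))/3 = -5/3 + (-46 + (4 + N))/3 = -5/3 + (-42 + N)/3 = -5/3 + (-14 + N/3) = -47/3 + N/3)
P(114, f(15, -1)) + 15824 = (-47/3 + (-12*(-1) - 12*15 + 2*15² + 2*(-1)*15)/3) + 15824 = (-47/3 + (12 - 180 + 2*225 - 30)/3) + 15824 = (-47/3 + (12 - 180 + 450 - 30)/3) + 15824 = (-47/3 + (⅓)*252) + 15824 = (-47/3 + 84) + 15824 = 205/3 + 15824 = 47677/3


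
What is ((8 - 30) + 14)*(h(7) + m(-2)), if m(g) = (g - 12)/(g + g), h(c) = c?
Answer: -84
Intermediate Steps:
m(g) = (-12 + g)/(2*g) (m(g) = (-12 + g)/((2*g)) = (-12 + g)*(1/(2*g)) = (-12 + g)/(2*g))
((8 - 30) + 14)*(h(7) + m(-2)) = ((8 - 30) + 14)*(7 + (1/2)*(-12 - 2)/(-2)) = (-22 + 14)*(7 + (1/2)*(-1/2)*(-14)) = -8*(7 + 7/2) = -8*21/2 = -84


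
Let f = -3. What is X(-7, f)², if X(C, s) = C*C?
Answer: 2401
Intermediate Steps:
X(C, s) = C²
X(-7, f)² = ((-7)²)² = 49² = 2401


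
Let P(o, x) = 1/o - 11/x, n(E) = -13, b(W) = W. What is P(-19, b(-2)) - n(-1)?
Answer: 701/38 ≈ 18.447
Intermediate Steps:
P(o, x) = 1/o - 11/x
P(-19, b(-2)) - n(-1) = (1/(-19) - 11/(-2)) - 1*(-13) = (-1/19 - 11*(-1/2)) + 13 = (-1/19 + 11/2) + 13 = 207/38 + 13 = 701/38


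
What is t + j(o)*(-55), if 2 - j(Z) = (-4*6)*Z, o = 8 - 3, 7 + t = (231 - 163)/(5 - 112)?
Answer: -718787/107 ≈ -6717.6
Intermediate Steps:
t = -817/107 (t = -7 + (231 - 163)/(5 - 112) = -7 + 68/(-107) = -7 + 68*(-1/107) = -7 - 68/107 = -817/107 ≈ -7.6355)
o = 5
j(Z) = 2 + 24*Z (j(Z) = 2 - (-4*6)*Z = 2 - (-24)*Z = 2 + 24*Z)
t + j(o)*(-55) = -817/107 + (2 + 24*5)*(-55) = -817/107 + (2 + 120)*(-55) = -817/107 + 122*(-55) = -817/107 - 6710 = -718787/107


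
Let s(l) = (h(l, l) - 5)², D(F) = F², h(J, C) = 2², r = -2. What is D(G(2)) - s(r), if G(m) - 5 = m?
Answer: 48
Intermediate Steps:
h(J, C) = 4
G(m) = 5 + m
s(l) = 1 (s(l) = (4 - 5)² = (-1)² = 1)
D(G(2)) - s(r) = (5 + 2)² - 1*1 = 7² - 1 = 49 - 1 = 48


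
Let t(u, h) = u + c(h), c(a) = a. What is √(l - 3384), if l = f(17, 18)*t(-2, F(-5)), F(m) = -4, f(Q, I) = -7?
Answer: I*√3342 ≈ 57.81*I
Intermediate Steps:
t(u, h) = h + u (t(u, h) = u + h = h + u)
l = 42 (l = -7*(-4 - 2) = -7*(-6) = 42)
√(l - 3384) = √(42 - 3384) = √(-3342) = I*√3342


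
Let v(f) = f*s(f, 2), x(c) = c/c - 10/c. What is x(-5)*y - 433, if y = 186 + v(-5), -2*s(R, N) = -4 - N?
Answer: 80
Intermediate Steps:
x(c) = 1 - 10/c
s(R, N) = 2 + N/2 (s(R, N) = -(-4 - N)/2 = 2 + N/2)
v(f) = 3*f (v(f) = f*(2 + (½)*2) = f*(2 + 1) = f*3 = 3*f)
y = 171 (y = 186 + 3*(-5) = 186 - 15 = 171)
x(-5)*y - 433 = ((-10 - 5)/(-5))*171 - 433 = -⅕*(-15)*171 - 433 = 3*171 - 433 = 513 - 433 = 80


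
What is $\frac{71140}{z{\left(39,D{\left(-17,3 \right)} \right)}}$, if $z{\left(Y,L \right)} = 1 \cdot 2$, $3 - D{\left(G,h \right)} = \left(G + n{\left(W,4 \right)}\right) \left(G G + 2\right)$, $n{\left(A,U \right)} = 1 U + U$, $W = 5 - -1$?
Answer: $35570$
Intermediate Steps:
$W = 6$ ($W = 5 + 1 = 6$)
$n{\left(A,U \right)} = 2 U$ ($n{\left(A,U \right)} = U + U = 2 U$)
$D{\left(G,h \right)} = 3 - \left(2 + G^{2}\right) \left(8 + G\right)$ ($D{\left(G,h \right)} = 3 - \left(G + 2 \cdot 4\right) \left(G G + 2\right) = 3 - \left(G + 8\right) \left(G^{2} + 2\right) = 3 - \left(8 + G\right) \left(2 + G^{2}\right) = 3 - \left(2 + G^{2}\right) \left(8 + G\right)$)
$z{\left(Y,L \right)} = 2$
$\frac{71140}{z{\left(39,D{\left(-17,3 \right)} \right)}} = \frac{71140}{2} = 71140 \cdot \frac{1}{2} = 35570$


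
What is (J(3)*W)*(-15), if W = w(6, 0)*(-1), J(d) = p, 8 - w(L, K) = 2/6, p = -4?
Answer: -460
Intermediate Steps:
w(L, K) = 23/3 (w(L, K) = 8 - 2/6 = 8 - 1*⅓ = 8 - ⅓ = 23/3)
J(d) = -4
W = -23/3 (W = (23/3)*(-1) = -23/3 ≈ -7.6667)
(J(3)*W)*(-15) = -4*(-23/3)*(-15) = (92/3)*(-15) = -460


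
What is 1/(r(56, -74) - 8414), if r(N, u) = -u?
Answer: -1/8340 ≈ -0.00011990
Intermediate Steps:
1/(r(56, -74) - 8414) = 1/(-1*(-74) - 8414) = 1/(74 - 8414) = 1/(-8340) = -1/8340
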